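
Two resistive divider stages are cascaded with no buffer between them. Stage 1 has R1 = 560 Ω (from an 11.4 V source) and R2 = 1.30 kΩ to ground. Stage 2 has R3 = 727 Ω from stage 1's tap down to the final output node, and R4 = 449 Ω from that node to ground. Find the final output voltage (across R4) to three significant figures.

Stage 2 presents R3+R4 = 1176 Ω as a load on stage 1's tap.
Stage 1's lower leg becomes R2‖(R3+R4) = 617.4 Ω, so V_mid = 11.4 × 617.4/1177 = 5.978 V.
Stage 2 is itself unloaded: V_out = V_mid × R4/(R3+R4) = 5.978 × 449/1176 = 2.28 V.

V_out ≈ 2.28 V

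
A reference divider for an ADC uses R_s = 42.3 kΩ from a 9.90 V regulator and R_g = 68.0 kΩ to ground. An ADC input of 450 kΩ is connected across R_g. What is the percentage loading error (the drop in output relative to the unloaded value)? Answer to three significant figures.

The divider's output (Thévenin) resistance is R_s‖R_g = 26.08 kΩ.
Fractional drop under load = R_th/(R_th + R_L) = 26.08 / (26.08 + 450) = 0.05478.
So the output falls by 5.48 %.

5.48 %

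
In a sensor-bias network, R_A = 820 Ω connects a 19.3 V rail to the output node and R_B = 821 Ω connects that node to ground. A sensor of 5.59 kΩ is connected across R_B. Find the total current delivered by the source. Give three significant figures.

R_B‖R_L = 715.9 Ω, so the source sees R_A + R_B‖R_L = 1536 Ω.
I = 19.3 V / 1536 Ω = 12.6 mA.

I ≈ 12.6 mA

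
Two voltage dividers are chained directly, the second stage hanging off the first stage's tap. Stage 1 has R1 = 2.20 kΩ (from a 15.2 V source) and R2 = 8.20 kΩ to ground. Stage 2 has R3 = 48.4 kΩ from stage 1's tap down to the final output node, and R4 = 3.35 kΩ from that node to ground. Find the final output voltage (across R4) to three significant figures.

V_out ≈ 0.751 V

Stage 2 presents R3+R4 = 51.75 kΩ as a load on stage 1's tap.
Stage 1's lower leg becomes R2‖(R3+R4) = 7.078 kΩ, so V_mid = 15.2 × 7.078/9.278 = 11.60 V.
Stage 2 is itself unloaded: V_out = V_mid × R4/(R3+R4) = 11.60 × 3.35/51.75 = 0.751 V.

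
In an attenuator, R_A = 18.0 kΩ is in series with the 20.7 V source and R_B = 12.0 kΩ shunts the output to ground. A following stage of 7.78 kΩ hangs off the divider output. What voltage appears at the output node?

The load sits in parallel with R_B: R_B‖R_L = (12.0 × 7.78) / (12.0 + 7.78) = 4.720 kΩ.
V_out = 20.7 × 4.720 / (18.0 + 4.720) = 20.7 × 4.720/22.72 = 4.30 V.
(Unloaded it would have been 8.28 V.)

V_out ≈ 4.30 V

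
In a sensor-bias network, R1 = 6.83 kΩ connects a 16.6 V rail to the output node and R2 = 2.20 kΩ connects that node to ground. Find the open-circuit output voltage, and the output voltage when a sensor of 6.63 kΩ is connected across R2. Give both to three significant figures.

Open-circuit: V = 16.6 × 2.20/(6.83 + 2.20) = 4.04 V.
With the load, R2 becomes R2‖R_L = 1.652 kΩ, so V = 16.6 × 1.652/8.482 = 3.23 V.

Unloaded: 4.04 V; loaded: 3.23 V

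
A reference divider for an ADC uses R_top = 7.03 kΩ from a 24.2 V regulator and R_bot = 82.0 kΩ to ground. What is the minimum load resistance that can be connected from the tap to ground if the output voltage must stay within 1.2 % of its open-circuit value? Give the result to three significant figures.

Output resistance R_th = R_top‖R_bot = (7.03 × 82.0)/89.03 = 6.475 kΩ.
The fractional drop is R_th/(R_th + R_L); requiring this ≤ 0.0120 gives R_L ≥ R_th(1/0.0120 − 1) = 6.475 × 82.33 = 533 kΩ.

R_L(min) ≈ 533 kΩ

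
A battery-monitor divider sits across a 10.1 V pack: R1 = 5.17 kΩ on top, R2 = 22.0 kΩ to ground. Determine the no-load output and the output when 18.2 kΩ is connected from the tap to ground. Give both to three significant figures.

Open-circuit: V = 10.1 × 22.0/(5.17 + 22.0) = 8.18 V.
With the load, R2 becomes R2‖R_L = 9.960 kΩ, so V = 10.1 × 9.960/15.13 = 6.65 V.

Unloaded: 8.18 V; loaded: 6.65 V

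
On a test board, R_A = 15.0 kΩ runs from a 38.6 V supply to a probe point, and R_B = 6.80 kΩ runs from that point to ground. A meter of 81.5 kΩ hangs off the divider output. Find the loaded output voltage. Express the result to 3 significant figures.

The load sits in parallel with R_B: R_B‖R_L = (6.80 × 81.5) / (6.80 + 81.5) = 6.276 kΩ.
V_out = 38.6 × 6.276 / (15.0 + 6.276) = 38.6 × 6.276/21.28 = 11.4 V.
(Unloaded it would have been 12.0 V.)

V_out ≈ 11.4 V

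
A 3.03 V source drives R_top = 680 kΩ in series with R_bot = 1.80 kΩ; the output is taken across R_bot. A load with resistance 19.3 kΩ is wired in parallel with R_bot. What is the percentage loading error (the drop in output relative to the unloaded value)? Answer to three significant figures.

Unloaded V = 3.03 × 1.80/681.8 = 0.0079994 V.
Loaded: R_bot‖R_L = 1.646 kΩ, giving V = 3.03 × 1.646/681.6 = 0.0073186 V.
Drop = (0.0079994 − 0.0073186) / 0.0079994 = 8.51 %.

8.51 %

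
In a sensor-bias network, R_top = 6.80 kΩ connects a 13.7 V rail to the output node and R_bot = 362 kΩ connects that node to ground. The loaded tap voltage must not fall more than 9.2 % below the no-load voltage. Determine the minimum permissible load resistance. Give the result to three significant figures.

R_L(min) ≈ 65.9 kΩ

Output resistance R_th = R_top‖R_bot = (6.80 × 362)/368.8 = 6.675 kΩ.
The fractional drop is R_th/(R_th + R_L); requiring this ≤ 0.0920 gives R_L ≥ R_th(1/0.0920 − 1) = 6.675 × 9.870 = 65.9 kΩ.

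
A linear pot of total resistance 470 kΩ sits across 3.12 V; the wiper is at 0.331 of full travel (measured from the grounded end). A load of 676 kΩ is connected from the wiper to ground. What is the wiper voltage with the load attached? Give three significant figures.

The wiper splits the pot into (1−α)R = 314.4 kΩ above and αR = 155.6 kΩ below.
Lower section ‖ load = 126.5 kΩ.
V_wiper = 3.12 × 126.5/(314.4 + 126.5) = 0.895 V.

V ≈ 0.895 V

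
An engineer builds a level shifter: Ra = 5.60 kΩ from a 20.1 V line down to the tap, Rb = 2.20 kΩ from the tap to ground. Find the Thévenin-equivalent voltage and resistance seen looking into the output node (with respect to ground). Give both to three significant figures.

V_th is the open-circuit tap voltage: 20.1 × 2.20/(5.60 + 2.20) = 5.67 V.
With the supply zeroed, Ra and Rb appear in parallel from the tap: R_th = Ra‖Rb = (5.60 × 2.20)/7.800 = 1.58 kΩ.

V_th = 5.67 V, R_th = 1.58 kΩ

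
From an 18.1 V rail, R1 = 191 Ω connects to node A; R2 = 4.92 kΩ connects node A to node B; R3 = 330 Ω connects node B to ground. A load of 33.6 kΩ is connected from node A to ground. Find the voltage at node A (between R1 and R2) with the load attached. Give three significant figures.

Below node A the series string R2+R3 = 5250 Ω sits in parallel with the 33600 Ω load: 4541 Ω.
V_A = 18.1 × 4541/(191 + 4541) = 17.4 V.

V ≈ 17.4 V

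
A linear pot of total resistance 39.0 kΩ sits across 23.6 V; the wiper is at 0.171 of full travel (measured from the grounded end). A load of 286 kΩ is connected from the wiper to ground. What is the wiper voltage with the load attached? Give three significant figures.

V ≈ 3.96 V

The wiper splits the pot into (1−α)R = 32.33 kΩ above and αR = 6.669 kΩ below.
Lower section ‖ load = 6.517 kΩ.
V_wiper = 23.6 × 6.517/(32.33 + 6.517) = 3.96 V.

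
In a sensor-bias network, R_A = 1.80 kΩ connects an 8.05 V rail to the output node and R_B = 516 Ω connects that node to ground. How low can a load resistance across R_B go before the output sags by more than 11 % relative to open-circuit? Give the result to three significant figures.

Output resistance R_th = R_A‖R_B = (1800 × 516)/2316 = 401.0 Ω.
The fractional drop is R_th/(R_th + R_L); requiring this ≤ 0.110 gives R_L ≥ R_th(1/0.110 − 1) = 401.0 × 8.091 = 3.24 kΩ.

R_L(min) ≈ 3.24 kΩ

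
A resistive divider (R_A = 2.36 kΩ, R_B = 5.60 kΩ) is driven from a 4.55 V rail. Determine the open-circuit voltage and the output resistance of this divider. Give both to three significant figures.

V_th = 3.20 V, R_th = 1.66 kΩ

V_th is the open-circuit tap voltage: 4.55 × 5.60/(2.36 + 5.60) = 3.20 V.
With the supply zeroed, R_A and R_B appear in parallel from the tap: R_th = R_A‖R_B = (2.36 × 5.60)/7.960 = 1.66 kΩ.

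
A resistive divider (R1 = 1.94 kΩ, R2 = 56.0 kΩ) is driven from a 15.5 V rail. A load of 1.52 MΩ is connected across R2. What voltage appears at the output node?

V_out ≈ 15.0 V

The load sits in parallel with R2: R2‖R_L = (56.0 × 1520) / (56.0 + 1520) = 54.01 kΩ.
V_out = 15.5 × 54.01 / (1.94 + 54.01) = 15.5 × 54.01/55.95 = 15.0 V.
(Unloaded it would have been 15.0 V.)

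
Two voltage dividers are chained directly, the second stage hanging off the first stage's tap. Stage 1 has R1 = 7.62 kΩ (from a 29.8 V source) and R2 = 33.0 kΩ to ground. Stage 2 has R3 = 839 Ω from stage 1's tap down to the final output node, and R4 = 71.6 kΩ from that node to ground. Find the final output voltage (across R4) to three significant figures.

V_out ≈ 22.0 V

Stage 2 presents R3+R4 = 72440 Ω as a load on stage 1's tap.
Stage 1's lower leg becomes R2‖(R3+R4) = 22670 Ω, so V_mid = 29.8 × 22670/30290 = 22.30 V.
Stage 2 is itself unloaded: V_out = V_mid × R4/(R3+R4) = 22.30 × 71600/72440 = 22.0 V.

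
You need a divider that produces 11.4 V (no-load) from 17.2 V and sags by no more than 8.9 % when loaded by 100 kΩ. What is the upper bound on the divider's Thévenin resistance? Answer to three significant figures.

R_th ≤ 9.77 kΩ

Loading drop = R_th/(R_th + R_L) ≤ 0.0890, so R_th ≤ R_L · ε/(1−ε) = 100 kΩ × 0.0890/0.9110 = 9.77 kΩ.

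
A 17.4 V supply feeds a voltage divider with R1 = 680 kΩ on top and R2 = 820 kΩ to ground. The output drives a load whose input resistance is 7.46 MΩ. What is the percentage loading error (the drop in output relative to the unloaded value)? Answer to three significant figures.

4.75 %

The divider's output (Thévenin) resistance is R1‖R2 = 371.7 kΩ.
Fractional drop under load = R_th/(R_th + R_L) = 371.7 / (371.7 + 7460) = 0.04747.
So the output falls by 4.75 %.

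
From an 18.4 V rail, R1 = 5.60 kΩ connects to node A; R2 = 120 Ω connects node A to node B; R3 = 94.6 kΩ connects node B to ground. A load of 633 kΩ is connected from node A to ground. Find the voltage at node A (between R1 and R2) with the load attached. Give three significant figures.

V ≈ 17.2 V

Below node A the series string R2+R3 = 94720 Ω sits in parallel with the 633000 Ω load: 82390 Ω.
V_A = 18.4 × 82390/(5600 + 82390) = 17.2 V.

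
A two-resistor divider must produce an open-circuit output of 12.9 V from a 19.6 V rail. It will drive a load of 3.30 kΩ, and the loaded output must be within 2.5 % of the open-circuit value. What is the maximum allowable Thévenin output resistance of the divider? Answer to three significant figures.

Loading drop = R_th/(R_th + R_L) ≤ 0.0250, so R_th ≤ R_L · ε/(1−ε) = 3.30 kΩ × 0.0250/0.9750 = 84.6 Ω.
(Any R1, R2 with R2/(R1+R2) = 0.658 and R1‖R2 ≤ 84.6 Ω will meet the spec.)

R_th ≤ 84.6 Ω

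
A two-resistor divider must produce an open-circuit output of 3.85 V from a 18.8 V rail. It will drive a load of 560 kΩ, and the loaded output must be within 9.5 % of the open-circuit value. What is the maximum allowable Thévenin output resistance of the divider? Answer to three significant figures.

R_th ≤ 58.8 kΩ

Loading drop = R_th/(R_th + R_L) ≤ 0.0950, so R_th ≤ R_L · ε/(1−ε) = 560 kΩ × 0.0950/0.9050 = 58.8 kΩ.
(Any R1, R2 with R2/(R1+R2) = 0.205 and R1‖R2 ≤ 58.8 kΩ will meet the spec.)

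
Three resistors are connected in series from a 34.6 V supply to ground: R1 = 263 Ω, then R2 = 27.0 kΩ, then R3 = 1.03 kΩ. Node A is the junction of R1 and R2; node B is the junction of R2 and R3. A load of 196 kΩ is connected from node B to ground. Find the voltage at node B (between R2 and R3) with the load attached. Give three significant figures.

At node B, R3 is in parallel with the load: R3‖R_L = 1025 Ω.
Below node A the resistance is R2 + (R3‖R_L) = 28020 Ω, so V_A = 34.6 × 28020/28290 = 34.28 V.
Then V_B = V_A × (R3‖R_L)/(R2 + R3‖R_L) = 34.28 × 1025/28020 = 1.25 V.

V ≈ 1.25 V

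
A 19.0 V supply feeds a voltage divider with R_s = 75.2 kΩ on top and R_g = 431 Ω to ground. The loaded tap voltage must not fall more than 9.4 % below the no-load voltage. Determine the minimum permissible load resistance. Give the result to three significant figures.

R_L(min) ≈ 4.13 kΩ

Output resistance R_th = R_s‖R_g = (75200 × 431)/75630 = 428.5 Ω.
The fractional drop is R_th/(R_th + R_L); requiring this ≤ 0.0940 gives R_L ≥ R_th(1/0.0940 − 1) = 428.5 × 9.638 = 4.13 kΩ.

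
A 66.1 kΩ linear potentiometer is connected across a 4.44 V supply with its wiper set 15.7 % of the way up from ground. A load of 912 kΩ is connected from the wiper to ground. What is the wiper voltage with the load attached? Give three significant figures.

V ≈ 0.690 V

The wiper splits the pot into (1−α)R = 55.72 kΩ above and αR = 10.38 kΩ below.
Lower section ‖ load = 10.26 kΩ.
V_wiper = 4.44 × 10.26/(55.72 + 10.26) = 0.690 V.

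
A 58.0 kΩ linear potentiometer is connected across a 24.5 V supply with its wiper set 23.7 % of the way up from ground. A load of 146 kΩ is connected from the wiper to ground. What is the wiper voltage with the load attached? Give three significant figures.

The wiper splits the pot into (1−α)R = 44.25 kΩ above and αR = 13.75 kΩ below.
Lower section ‖ load = 12.56 kΩ.
V_wiper = 24.5 × 12.56/(44.25 + 12.56) = 5.42 V.

V ≈ 5.42 V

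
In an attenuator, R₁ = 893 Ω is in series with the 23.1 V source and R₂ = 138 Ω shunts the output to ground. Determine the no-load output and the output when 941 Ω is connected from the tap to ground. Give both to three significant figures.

Unloaded: 3.09 V; loaded: 2.74 V

Open-circuit: V = 23.1 × 138/(893 + 138) = 3.09 V.
With the load, R₂ becomes R₂‖R_L = 120.4 Ω, so V = 23.1 × 120.4/1013 = 2.74 V.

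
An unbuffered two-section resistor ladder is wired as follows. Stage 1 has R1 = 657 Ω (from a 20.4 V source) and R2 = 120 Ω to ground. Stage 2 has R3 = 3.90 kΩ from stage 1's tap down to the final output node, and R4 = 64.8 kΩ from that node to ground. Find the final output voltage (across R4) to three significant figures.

V_out ≈ 2.97 V

Stage 2 presents R3+R4 = 68700 Ω as a load on stage 1's tap.
Stage 1's lower leg becomes R2‖(R3+R4) = 119.8 Ω, so V_mid = 20.4 × 119.8/776.8 = 3.146 V.
Stage 2 is itself unloaded: V_out = V_mid × R4/(R3+R4) = 3.146 × 64800/68700 = 2.97 V.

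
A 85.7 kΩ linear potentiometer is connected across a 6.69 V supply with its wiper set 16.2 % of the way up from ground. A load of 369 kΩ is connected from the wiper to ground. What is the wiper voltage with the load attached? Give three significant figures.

The wiper splits the pot into (1−α)R = 71.82 kΩ above and αR = 13.88 kΩ below.
Lower section ‖ load = 13.38 kΩ.
V_wiper = 6.69 × 13.38/(71.82 + 13.38) = 1.05 V.

V ≈ 1.05 V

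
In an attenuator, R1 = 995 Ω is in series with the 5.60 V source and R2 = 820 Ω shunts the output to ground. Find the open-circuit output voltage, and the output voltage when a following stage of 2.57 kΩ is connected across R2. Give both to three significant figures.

Unloaded: 2.53 V; loaded: 2.15 V

Open-circuit: V = 5.60 × 820/(995 + 820) = 2.53 V.
With the load, R2 becomes R2‖R_L = 621.7 Ω, so V = 5.60 × 621.7/1617 = 2.15 V.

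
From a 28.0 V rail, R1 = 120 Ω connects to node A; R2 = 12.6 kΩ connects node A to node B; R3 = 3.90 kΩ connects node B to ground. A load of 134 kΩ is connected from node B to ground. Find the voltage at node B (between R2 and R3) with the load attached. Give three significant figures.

At node B, R3 is in parallel with the load: R3‖R_L = 3790 Ω.
Below node A the resistance is R2 + (R3‖R_L) = 16390 Ω, so V_A = 28.0 × 16390/16510 = 27.80 V.
Then V_B = V_A × (R3‖R_L)/(R2 + R3‖R_L) = 27.80 × 3790/16390 = 6.43 V.

V ≈ 6.43 V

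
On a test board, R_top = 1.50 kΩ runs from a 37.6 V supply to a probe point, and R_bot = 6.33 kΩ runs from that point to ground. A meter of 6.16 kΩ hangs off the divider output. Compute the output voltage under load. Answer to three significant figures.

The load sits in parallel with R_bot: R_bot‖R_L = (6.33 × 6.16) / (6.33 + 6.16) = 3.122 kΩ.
V_out = 37.6 × 3.122 / (1.50 + 3.122) = 37.6 × 3.122/4.622 = 25.4 V.

V_out ≈ 25.4 V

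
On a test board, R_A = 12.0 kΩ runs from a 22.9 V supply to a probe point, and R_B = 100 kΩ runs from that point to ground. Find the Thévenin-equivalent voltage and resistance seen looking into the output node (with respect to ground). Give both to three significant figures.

V_th = 20.4 V, R_th = 10.7 kΩ

V_th is the open-circuit tap voltage: 22.9 × 100/(12.0 + 100) = 20.4 V.
With the supply zeroed, R_A and R_B appear in parallel from the tap: R_th = R_A‖R_B = (12.0 × 100)/112.0 = 10.7 kΩ.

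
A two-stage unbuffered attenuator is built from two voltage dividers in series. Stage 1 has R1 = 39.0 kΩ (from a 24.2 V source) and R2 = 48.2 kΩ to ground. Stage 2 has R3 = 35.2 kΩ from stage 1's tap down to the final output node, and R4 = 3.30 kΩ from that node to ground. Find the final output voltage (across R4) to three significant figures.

Stage 2 presents R3+R4 = 38.50 kΩ as a load on stage 1's tap.
Stage 1's lower leg becomes R2‖(R3+R4) = 21.40 kΩ, so V_mid = 24.2 × 21.40/60.40 = 8.575 V.
Stage 2 is itself unloaded: V_out = V_mid × R4/(R3+R4) = 8.575 × 3.30/38.50 = 0.735 V.

V_out ≈ 0.735 V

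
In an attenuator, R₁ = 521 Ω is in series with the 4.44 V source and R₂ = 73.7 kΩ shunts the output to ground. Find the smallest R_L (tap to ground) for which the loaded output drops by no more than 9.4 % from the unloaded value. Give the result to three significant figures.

R_L(min) ≈ 4.99 kΩ

Output resistance R_th = R₁‖R₂ = (521 × 73700)/74220 = 517.3 Ω.
The fractional drop is R_th/(R_th + R_L); requiring this ≤ 0.0940 gives R_L ≥ R_th(1/0.0940 − 1) = 517.3 × 9.638 = 4.99 kΩ.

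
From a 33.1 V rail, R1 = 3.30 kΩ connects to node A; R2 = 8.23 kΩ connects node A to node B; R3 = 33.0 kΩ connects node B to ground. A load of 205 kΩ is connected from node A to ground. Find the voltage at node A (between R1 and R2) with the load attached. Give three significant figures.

V ≈ 30.2 V

Below node A the series string R2+R3 = 41.23 kΩ sits in parallel with the 205 kΩ load: 34.33 kΩ.
V_A = 33.1 × 34.33/(3.30 + 34.33) = 30.2 V.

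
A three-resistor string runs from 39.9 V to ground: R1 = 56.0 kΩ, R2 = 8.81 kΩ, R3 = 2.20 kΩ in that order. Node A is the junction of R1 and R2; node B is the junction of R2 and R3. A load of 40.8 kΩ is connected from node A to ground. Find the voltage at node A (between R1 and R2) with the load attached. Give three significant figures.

V ≈ 5.35 V

Below node A the series string R2+R3 = 11.01 kΩ sits in parallel with the 40.8 kΩ load: 8.670 kΩ.
V_A = 39.9 × 8.670/(56.0 + 8.670) = 5.35 V.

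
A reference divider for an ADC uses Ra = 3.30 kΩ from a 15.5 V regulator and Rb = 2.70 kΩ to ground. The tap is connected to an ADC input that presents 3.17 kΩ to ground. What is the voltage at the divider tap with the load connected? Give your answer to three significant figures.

V_out ≈ 4.75 V

The load sits in parallel with Rb: Rb‖R_L = (2.70 × 3.17) / (2.70 + 3.17) = 1.458 kΩ.
V_out = 15.5 × 1.458 / (3.30 + 1.458) = 15.5 × 1.458/4.758 = 4.75 V.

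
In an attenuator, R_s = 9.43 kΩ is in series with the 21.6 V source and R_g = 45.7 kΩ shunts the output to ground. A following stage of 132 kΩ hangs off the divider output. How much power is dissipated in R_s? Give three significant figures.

Total resistance from the source is R_s + (R_g‖R_L) = 43.38 kΩ, so I = 21.6/43.38 kΩ = 0.4980 mA.
P = I²·R_s = (0.4980 mA)² × 9.43 kΩ = 2.34 mW.

P ≈ 2.34 mW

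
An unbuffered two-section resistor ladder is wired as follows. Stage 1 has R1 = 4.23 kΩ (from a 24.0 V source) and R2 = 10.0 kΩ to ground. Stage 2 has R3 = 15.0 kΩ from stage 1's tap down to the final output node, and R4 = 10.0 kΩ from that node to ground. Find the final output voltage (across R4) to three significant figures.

Stage 2 presents R3+R4 = 25.00 kΩ as a load on stage 1's tap.
Stage 1's lower leg becomes R2‖(R3+R4) = 7.143 kΩ, so V_mid = 24.0 × 7.143/11.37 = 15.07 V.
Stage 2 is itself unloaded: V_out = V_mid × R4/(R3+R4) = 15.07 × 10.0/25.00 = 6.03 V.

V_out ≈ 6.03 V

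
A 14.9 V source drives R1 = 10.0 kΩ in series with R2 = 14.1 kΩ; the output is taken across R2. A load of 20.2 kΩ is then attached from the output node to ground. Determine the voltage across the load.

The load sits in parallel with R2: R2‖R_L = (14.1 × 20.2) / (14.1 + 20.2) = 8.304 kΩ.
V_out = 14.9 × 8.304 / (10.0 + 8.304) = 14.9 × 8.304/18.30 = 6.76 V.

V_out ≈ 6.76 V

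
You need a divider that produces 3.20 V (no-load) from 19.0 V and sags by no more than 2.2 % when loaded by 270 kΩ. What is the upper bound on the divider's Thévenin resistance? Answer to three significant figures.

Loading drop = R_th/(R_th + R_L) ≤ 0.0220, so R_th ≤ R_L · ε/(1−ε) = 270 kΩ × 0.0220/0.9780 = 6.07 kΩ.
(Any R1, R2 with R2/(R1+R2) = 0.168 and R1‖R2 ≤ 6.07 kΩ will meet the spec.)

R_th ≤ 6.07 kΩ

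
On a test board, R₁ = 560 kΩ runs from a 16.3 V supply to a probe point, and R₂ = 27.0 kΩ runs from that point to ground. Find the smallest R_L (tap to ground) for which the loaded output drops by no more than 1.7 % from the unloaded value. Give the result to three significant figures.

Output resistance R_th = R₁‖R₂ = (560 × 27.0)/587.0 = 25.76 kΩ.
The fractional drop is R_th/(R_th + R_L); requiring this ≤ 0.0170 gives R_L ≥ R_th(1/0.0170 − 1) = 25.76 × 57.82 = 1.49 MΩ.

R_L(min) ≈ 1.49 MΩ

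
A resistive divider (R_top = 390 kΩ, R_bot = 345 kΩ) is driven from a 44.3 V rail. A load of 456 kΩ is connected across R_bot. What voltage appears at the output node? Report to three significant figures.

The load sits in parallel with R_bot: R_bot‖R_L = (345 × 456) / (345 + 456) = 196.4 kΩ.
V_out = 44.3 × 196.4 / (390 + 196.4) = 44.3 × 196.4/586.4 = 14.8 V.

V_out ≈ 14.8 V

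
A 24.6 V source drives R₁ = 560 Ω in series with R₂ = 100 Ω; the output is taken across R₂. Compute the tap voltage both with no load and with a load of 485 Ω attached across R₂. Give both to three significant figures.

Open-circuit: V = 24.6 × 100/(560 + 100) = 3.73 V.
With the load, R₂ becomes R₂‖R_L = 82.91 Ω, so V = 24.6 × 82.91/642.9 = 3.17 V.

Unloaded: 3.73 V; loaded: 3.17 V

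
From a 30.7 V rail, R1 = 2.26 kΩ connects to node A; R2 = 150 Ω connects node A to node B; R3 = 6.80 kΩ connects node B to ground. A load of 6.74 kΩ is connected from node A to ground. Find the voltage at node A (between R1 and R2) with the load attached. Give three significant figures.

V ≈ 18.5 V

Below node A the series string R2+R3 = 6950 Ω sits in parallel with the 6740 Ω load: 3422 Ω.
V_A = 30.7 × 3422/(2260 + 3422) = 18.5 V.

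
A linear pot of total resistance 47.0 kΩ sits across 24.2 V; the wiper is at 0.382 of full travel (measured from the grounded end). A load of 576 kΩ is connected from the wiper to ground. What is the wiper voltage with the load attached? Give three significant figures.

V ≈ 9.07 V

The wiper splits the pot into (1−α)R = 29.05 kΩ above and αR = 17.95 kΩ below.
Lower section ‖ load = 17.41 kΩ.
V_wiper = 24.2 × 17.41/(29.05 + 17.41) = 9.07 V.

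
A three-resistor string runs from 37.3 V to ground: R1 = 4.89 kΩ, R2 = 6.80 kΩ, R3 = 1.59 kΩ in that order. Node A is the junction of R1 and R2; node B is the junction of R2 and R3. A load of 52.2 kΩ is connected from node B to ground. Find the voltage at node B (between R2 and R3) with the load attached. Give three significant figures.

At node B, R3 is in parallel with the load: R3‖R_L = 1.543 kΩ.
Below node A the resistance is R2 + (R3‖R_L) = 8.343 kΩ, so V_A = 37.3 × 8.343/13.23 = 23.52 V.
Then V_B = V_A × (R3‖R_L)/(R2 + R3‖R_L) = 23.52 × 1.543/8.343 = 4.35 V.

V ≈ 4.35 V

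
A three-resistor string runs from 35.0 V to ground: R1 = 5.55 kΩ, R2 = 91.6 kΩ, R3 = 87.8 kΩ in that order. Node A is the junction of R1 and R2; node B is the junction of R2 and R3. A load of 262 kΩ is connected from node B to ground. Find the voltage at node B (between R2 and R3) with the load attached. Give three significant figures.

V ≈ 14.1 V

At node B, R3 is in parallel with the load: R3‖R_L = 65.76 kΩ.
Below node A the resistance is R2 + (R3‖R_L) = 157.4 kΩ, so V_A = 35.0 × 157.4/162.9 = 33.81 V.
Then V_B = V_A × (R3‖R_L)/(R2 + R3‖R_L) = 33.81 × 65.76/157.4 = 14.1 V.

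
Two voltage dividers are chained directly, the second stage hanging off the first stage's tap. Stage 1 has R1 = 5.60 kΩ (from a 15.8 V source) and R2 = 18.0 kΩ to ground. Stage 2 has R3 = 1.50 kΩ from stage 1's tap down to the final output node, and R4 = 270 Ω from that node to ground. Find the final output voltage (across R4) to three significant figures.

V_out ≈ 0.539 V

Stage 2 presents R3+R4 = 1770 Ω as a load on stage 1's tap.
Stage 1's lower leg becomes R2‖(R3+R4) = 1612 Ω, so V_mid = 15.8 × 1612/7212 = 3.531 V.
Stage 2 is itself unloaded: V_out = V_mid × R4/(R3+R4) = 3.531 × 270/1770 = 0.539 V.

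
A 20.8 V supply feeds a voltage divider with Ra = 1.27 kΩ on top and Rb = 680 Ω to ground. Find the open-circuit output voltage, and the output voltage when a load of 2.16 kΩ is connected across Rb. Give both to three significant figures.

Unloaded: 7.25 V; loaded: 6.02 V

Open-circuit: V = 20.8 × 680/(1270 + 680) = 7.25 V.
With the load, Rb becomes Rb‖R_L = 517.2 Ω, so V = 20.8 × 517.2/1787 = 6.02 V.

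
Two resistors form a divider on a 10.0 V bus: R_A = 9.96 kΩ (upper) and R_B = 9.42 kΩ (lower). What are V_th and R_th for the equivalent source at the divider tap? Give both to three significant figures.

V_th is the open-circuit tap voltage: 10.0 × 9.42/(9.96 + 9.42) = 4.86 V.
With the supply zeroed, R_A and R_B appear in parallel from the tap: R_th = R_A‖R_B = (9.96 × 9.42)/19.38 = 4.84 kΩ.

V_th = 4.86 V, R_th = 4.84 kΩ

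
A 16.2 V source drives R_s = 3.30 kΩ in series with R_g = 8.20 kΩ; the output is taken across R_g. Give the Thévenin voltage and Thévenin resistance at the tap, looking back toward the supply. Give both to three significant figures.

V_th is the open-circuit tap voltage: 16.2 × 8.20/(3.30 + 8.20) = 11.6 V.
With the supply zeroed, R_s and R_g appear in parallel from the tap: R_th = R_s‖R_g = (3.30 × 8.20)/11.50 = 2.35 kΩ.

V_th = 11.6 V, R_th = 2.35 kΩ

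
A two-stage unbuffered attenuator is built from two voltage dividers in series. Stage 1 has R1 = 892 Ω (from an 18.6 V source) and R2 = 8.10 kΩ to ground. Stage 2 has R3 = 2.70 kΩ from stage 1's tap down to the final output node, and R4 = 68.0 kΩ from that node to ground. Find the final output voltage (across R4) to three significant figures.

Stage 2 presents R3+R4 = 70700 Ω as a load on stage 1's tap.
Stage 1's lower leg becomes R2‖(R3+R4) = 7267 Ω, so V_mid = 18.6 × 7267/8159 = 16.57 V.
Stage 2 is itself unloaded: V_out = V_mid × R4/(R3+R4) = 16.57 × 68000/70700 = 15.9 V.

V_out ≈ 15.9 V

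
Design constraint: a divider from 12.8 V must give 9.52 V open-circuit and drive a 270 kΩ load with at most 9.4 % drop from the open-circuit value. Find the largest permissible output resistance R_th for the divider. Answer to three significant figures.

Loading drop = R_th/(R_th + R_L) ≤ 0.0940, so R_th ≤ R_L · ε/(1−ε) = 270 kΩ × 0.0940/0.9060 = 28.0 kΩ.

R_th ≤ 28.0 kΩ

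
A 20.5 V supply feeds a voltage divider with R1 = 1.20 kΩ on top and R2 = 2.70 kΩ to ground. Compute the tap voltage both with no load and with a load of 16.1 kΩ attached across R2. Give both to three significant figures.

Unloaded: 14.2 V; loaded: 13.5 V

Open-circuit: V = 20.5 × 2.70/(1.20 + 2.70) = 14.2 V.
With the load, R2 becomes R2‖R_L = 2.312 kΩ, so V = 20.5 × 2.312/3.512 = 13.5 V.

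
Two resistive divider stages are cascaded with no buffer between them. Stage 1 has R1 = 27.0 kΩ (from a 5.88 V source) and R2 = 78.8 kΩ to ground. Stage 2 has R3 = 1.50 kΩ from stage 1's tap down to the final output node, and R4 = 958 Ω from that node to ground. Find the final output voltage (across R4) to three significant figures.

Stage 2 presents R3+R4 = 2458 Ω as a load on stage 1's tap.
Stage 1's lower leg becomes R2‖(R3+R4) = 2384 Ω, so V_mid = 5.88 × 2384/29380 = 0.4770 V.
Stage 2 is itself unloaded: V_out = V_mid × R4/(R3+R4) = 0.4770 × 958/2458 = 0.186 V.

V_out ≈ 0.186 V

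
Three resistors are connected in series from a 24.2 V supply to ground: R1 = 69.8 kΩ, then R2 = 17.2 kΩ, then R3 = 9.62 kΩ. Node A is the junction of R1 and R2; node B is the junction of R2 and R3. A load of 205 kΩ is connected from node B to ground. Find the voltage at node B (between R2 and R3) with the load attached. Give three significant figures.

V ≈ 2.31 V

At node B, R3 is in parallel with the load: R3‖R_L = 9.189 kΩ.
Below node A the resistance is R2 + (R3‖R_L) = 26.39 kΩ, so V_A = 24.2 × 26.39/96.19 = 6.639 V.
Then V_B = V_A × (R3‖R_L)/(R2 + R3‖R_L) = 6.639 × 9.189/26.39 = 2.31 V.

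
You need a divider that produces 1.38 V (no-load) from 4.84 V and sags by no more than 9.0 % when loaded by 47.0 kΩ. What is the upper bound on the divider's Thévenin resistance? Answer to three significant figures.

Loading drop = R_th/(R_th + R_L) ≤ 0.0900, so R_th ≤ R_L · ε/(1−ε) = 47.0 kΩ × 0.0900/0.9100 = 4.65 kΩ.

R_th ≤ 4.65 kΩ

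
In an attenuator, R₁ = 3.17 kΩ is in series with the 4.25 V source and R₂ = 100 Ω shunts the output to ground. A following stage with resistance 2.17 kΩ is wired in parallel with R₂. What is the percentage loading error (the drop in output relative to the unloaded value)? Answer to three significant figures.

The divider's output (Thévenin) resistance is R₁‖R₂ = 96.94 Ω.
Fractional drop under load = R_th/(R_th + R_L) = 96.94 / (96.94 + 2170) = 0.04276.
So the output falls by 4.28 %.

4.28 %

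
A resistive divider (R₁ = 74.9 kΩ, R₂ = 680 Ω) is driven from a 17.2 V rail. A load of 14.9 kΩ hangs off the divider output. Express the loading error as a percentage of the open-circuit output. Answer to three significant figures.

4.33 %

The divider's output (Thévenin) resistance is R₁‖R₂ = 673.9 Ω.
Fractional drop under load = R_th/(R_th + R_L) = 673.9 / (673.9 + 14900) = 0.04327.
So the output falls by 4.33 %.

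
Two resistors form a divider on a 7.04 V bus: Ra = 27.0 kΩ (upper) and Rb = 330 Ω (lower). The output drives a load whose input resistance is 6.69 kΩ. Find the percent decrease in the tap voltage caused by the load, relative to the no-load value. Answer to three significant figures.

4.65 %

The divider's output (Thévenin) resistance is Ra‖Rb = 326.0 Ω.
Fractional drop under load = R_th/(R_th + R_L) = 326.0 / (326.0 + 6690) = 0.04647.
So the output falls by 4.65 %.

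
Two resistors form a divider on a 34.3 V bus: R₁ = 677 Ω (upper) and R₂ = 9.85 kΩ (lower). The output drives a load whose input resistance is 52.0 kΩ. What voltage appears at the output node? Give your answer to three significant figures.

V_out ≈ 31.7 V

The load sits in parallel with R₂: R₂‖R_L = (9850 × 52000) / (9850 + 52000) = 8281 Ω.
V_out = 34.3 × 8281 / (677 + 8281) = 34.3 × 8281/8958 = 31.7 V.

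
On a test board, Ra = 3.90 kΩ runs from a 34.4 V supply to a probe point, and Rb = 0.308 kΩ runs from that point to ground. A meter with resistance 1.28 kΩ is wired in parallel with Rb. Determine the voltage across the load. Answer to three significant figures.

V_out ≈ 2.06 V

The load sits in parallel with Rb: Rb‖R_L = (308 × 1280) / (308 + 1280) = 248.3 Ω.
V_out = 34.4 × 248.3 / (3900 + 248.3) = 34.4 × 248.3/4148 = 2.06 V.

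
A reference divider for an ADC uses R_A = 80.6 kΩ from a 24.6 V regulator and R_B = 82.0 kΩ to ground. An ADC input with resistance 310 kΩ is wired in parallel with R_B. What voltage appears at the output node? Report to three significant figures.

V_out ≈ 11.0 V

The load sits in parallel with R_B: R_B‖R_L = (82.0 × 310) / (82.0 + 310) = 64.85 kΩ.
V_out = 24.6 × 64.85 / (80.6 + 64.85) = 24.6 × 64.85/145.4 = 11.0 V.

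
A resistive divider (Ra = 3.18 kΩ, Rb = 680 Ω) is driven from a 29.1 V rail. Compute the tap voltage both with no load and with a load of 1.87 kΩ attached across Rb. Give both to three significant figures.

Open-circuit: V = 29.1 × 680/(3180 + 680) = 5.13 V.
With the load, Rb becomes Rb‖R_L = 498.7 Ω, so V = 29.1 × 498.7/3679 = 3.94 V.

Unloaded: 5.13 V; loaded: 3.94 V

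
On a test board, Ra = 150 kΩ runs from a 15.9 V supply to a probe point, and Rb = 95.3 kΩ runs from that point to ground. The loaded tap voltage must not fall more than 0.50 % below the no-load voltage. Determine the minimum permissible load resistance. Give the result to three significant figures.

Output resistance R_th = Ra‖Rb = (150 × 95.3)/245.3 = 58.28 kΩ.
The fractional drop is R_th/(R_th + R_L); requiring this ≤ 0.00500 gives R_L ≥ R_th(1/0.00500 − 1) = 58.28 × 199.0 = 11.6 MΩ.

R_L(min) ≈ 11.6 MΩ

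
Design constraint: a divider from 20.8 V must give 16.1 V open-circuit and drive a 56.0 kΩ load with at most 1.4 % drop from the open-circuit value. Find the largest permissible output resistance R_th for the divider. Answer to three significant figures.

R_th ≤ 795 Ω

Loading drop = R_th/(R_th + R_L) ≤ 0.0140, so R_th ≤ R_L · ε/(1−ε) = 56.0 kΩ × 0.0140/0.9860 = 795 Ω.
(Any R1, R2 with R2/(R1+R2) = 0.774 and R1‖R2 ≤ 795 Ω will meet the spec.)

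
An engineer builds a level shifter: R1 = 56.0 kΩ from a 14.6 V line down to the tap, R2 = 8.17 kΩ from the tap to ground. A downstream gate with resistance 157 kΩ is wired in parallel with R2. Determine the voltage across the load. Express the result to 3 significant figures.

The load sits in parallel with R2: R2‖R_L = (8.17 × 157) / (8.17 + 157) = 7.766 kΩ.
V_out = 14.6 × 7.766 / (56.0 + 7.766) = 14.6 × 7.766/63.77 = 1.78 V.
(Unloaded it would have been 1.86 V.)

V_out ≈ 1.78 V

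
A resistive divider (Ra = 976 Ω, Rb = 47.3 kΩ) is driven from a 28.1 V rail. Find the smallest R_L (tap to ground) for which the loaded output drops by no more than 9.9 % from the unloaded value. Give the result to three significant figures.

R_L(min) ≈ 8.70 kΩ

Output resistance R_th = Ra‖Rb = (976 × 47300)/48280 = 956.3 Ω.
The fractional drop is R_th/(R_th + R_L); requiring this ≤ 0.0990 gives R_L ≥ R_th(1/0.0990 − 1) = 956.3 × 9.101 = 8.70 kΩ.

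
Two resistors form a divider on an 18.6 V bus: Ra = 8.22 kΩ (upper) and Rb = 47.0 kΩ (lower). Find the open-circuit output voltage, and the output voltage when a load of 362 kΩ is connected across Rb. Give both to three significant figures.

Unloaded: 15.8 V; loaded: 15.5 V

Open-circuit: V = 18.6 × 47.0/(8.22 + 47.0) = 15.8 V.
With the load, Rb becomes Rb‖R_L = 41.60 kΩ, so V = 18.6 × 41.60/49.82 = 15.5 V.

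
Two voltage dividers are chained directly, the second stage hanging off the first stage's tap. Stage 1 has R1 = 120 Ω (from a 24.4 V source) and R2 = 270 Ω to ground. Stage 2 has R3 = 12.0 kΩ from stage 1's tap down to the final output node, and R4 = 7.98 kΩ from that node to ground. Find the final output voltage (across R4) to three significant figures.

Stage 2 presents R3+R4 = 19980 Ω as a load on stage 1's tap.
Stage 1's lower leg becomes R2‖(R3+R4) = 266.4 Ω, so V_mid = 24.4 × 266.4/386.4 = 16.82 V.
Stage 2 is itself unloaded: V_out = V_mid × R4/(R3+R4) = 16.82 × 7980/19980 = 6.72 V.

V_out ≈ 6.72 V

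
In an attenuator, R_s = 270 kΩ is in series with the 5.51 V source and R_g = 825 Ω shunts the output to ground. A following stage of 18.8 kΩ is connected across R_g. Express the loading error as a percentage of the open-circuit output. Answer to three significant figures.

The divider's output (Thévenin) resistance is R_s‖R_g = 822.5 Ω.
Fractional drop under load = R_th/(R_th + R_L) = 822.5 / (822.5 + 18800) = 0.04192.
So the output falls by 4.19 %.

4.19 %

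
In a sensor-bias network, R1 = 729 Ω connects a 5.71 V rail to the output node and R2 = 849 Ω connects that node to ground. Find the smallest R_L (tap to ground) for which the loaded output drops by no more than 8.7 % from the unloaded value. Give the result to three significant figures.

Output resistance R_th = R1‖R2 = (729 × 849)/1578 = 392.2 Ω.
The fractional drop is R_th/(R_th + R_L); requiring this ≤ 0.0870 gives R_L ≥ R_th(1/0.0870 − 1) = 392.2 × 10.49 = 4.12 kΩ.

R_L(min) ≈ 4.12 kΩ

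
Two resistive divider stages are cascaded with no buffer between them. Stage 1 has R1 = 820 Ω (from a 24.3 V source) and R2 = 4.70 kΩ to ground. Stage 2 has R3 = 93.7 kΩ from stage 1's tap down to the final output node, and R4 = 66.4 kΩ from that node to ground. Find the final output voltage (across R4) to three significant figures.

V_out ≈ 8.54 V

Stage 2 presents R3+R4 = 160100 Ω as a load on stage 1's tap.
Stage 1's lower leg becomes R2‖(R3+R4) = 4566 Ω, so V_mid = 24.3 × 4566/5386 = 20.60 V.
Stage 2 is itself unloaded: V_out = V_mid × R4/(R3+R4) = 20.60 × 66400/160100 = 8.54 V.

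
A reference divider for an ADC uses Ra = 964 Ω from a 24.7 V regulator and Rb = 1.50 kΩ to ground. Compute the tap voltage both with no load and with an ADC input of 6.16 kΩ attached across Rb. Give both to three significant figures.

Open-circuit: V = 24.7 × 1500/(964 + 1500) = 15.0 V.
With the load, Rb becomes Rb‖R_L = 1206 Ω, so V = 24.7 × 1206/2170 = 13.7 V.

Unloaded: 15.0 V; loaded: 13.7 V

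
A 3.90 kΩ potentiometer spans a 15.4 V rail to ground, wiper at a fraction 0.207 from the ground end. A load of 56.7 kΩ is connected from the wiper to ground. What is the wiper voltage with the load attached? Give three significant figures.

The wiper splits the pot into (1−α)R = 3093 Ω above and αR = 807.3 Ω below.
Lower section ‖ load = 796.0 Ω.
V_wiper = 15.4 × 796.0/(3093 + 796.0) = 3.15 V.

V ≈ 3.15 V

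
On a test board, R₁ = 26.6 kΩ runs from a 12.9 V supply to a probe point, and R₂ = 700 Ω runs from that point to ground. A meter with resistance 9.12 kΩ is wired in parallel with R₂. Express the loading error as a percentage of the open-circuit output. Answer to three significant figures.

The divider's output (Thévenin) resistance is R₁‖R₂ = 682.1 Ω.
Fractional drop under load = R_th/(R_th + R_L) = 682.1 / (682.1 + 9120) = 0.06958.
So the output falls by 6.96 %.

6.96 %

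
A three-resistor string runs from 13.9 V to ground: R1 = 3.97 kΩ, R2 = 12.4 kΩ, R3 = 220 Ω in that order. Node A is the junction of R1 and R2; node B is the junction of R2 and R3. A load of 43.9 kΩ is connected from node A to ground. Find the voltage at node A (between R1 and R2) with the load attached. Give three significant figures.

V ≈ 9.89 V

Below node A the series string R2+R3 = 12620 Ω sits in parallel with the 43900 Ω load: 9802 Ω.
V_A = 13.9 × 9802/(3970 + 9802) = 9.89 V.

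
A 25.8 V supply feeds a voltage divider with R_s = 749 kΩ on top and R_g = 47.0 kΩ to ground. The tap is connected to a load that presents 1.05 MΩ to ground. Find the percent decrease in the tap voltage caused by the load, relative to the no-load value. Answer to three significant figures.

4.04 %

The divider's output (Thévenin) resistance is R_s‖R_g = 44.22 kΩ.
Fractional drop under load = R_th/(R_th + R_L) = 44.22 / (44.22 + 1050) = 0.04042.
So the output falls by 4.04 %.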